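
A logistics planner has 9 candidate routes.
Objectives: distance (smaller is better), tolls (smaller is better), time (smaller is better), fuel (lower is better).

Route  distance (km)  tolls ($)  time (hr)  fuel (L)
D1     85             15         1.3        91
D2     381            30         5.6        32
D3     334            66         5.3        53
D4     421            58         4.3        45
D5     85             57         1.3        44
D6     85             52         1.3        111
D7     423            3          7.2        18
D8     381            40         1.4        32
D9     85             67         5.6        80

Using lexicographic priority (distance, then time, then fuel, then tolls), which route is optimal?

First minimize distance: best is 85, kept {D1, D5, D6, D9}.
Then minimize time: best is 1.3, kept {D1, D5, D6}.
Then minimize fuel: best is 44, kept {D5}.

D5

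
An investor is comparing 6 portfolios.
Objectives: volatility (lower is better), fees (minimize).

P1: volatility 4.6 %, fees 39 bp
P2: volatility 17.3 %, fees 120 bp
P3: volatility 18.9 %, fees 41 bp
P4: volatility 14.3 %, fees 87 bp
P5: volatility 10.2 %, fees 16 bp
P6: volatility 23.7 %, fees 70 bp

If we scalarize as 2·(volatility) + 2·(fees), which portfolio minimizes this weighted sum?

P5

P1: 2·4.6 + 2·39 = 87.2
P2: 2·17.3 + 2·120 = 274.6
P3: 2·18.9 + 2·41 = 119.8
P4: 2·14.3 + 2·87 = 202.6
P5: 2·10.2 + 2·16 = 52.4
P6: 2·23.7 + 2·70 = 187.4
Lowest: P5 at 52.4.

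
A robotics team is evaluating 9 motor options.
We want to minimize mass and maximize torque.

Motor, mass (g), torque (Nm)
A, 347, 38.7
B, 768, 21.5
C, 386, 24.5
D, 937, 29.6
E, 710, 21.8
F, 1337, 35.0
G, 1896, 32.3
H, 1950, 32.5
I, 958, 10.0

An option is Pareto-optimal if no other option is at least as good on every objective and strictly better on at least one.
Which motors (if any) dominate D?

A: mass 347≤937, torque 38.7≥29.6 — dominates D.
Others (B, C, E, F, G, H, I) are each worse than D on at least one objective.

A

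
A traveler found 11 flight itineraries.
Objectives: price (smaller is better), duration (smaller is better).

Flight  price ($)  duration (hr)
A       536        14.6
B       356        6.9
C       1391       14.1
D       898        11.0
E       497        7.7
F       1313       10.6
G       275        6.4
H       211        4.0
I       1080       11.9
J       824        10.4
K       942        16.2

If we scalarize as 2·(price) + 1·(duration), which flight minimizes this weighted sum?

H

A: 2·536 + 1·14.6 = 1086.6
B: 2·356 + 1·6.9 = 718.9
C: 2·1391 + 1·14.1 = 2796.1
D: 2·898 + 1·11.0 = 1807.0
E: 2·497 + 1·7.7 = 1001.7
F: 2·1313 + 1·10.6 = 2636.6
G: 2·275 + 1·6.4 = 556.4
H: 2·211 + 1·4.0 = 426.0
I: 2·1080 + 1·11.9 = 2171.9
J: 2·824 + 1·10.4 = 1658.4
K: 2·942 + 1·16.2 = 1900.2
Lowest: H at 426.0.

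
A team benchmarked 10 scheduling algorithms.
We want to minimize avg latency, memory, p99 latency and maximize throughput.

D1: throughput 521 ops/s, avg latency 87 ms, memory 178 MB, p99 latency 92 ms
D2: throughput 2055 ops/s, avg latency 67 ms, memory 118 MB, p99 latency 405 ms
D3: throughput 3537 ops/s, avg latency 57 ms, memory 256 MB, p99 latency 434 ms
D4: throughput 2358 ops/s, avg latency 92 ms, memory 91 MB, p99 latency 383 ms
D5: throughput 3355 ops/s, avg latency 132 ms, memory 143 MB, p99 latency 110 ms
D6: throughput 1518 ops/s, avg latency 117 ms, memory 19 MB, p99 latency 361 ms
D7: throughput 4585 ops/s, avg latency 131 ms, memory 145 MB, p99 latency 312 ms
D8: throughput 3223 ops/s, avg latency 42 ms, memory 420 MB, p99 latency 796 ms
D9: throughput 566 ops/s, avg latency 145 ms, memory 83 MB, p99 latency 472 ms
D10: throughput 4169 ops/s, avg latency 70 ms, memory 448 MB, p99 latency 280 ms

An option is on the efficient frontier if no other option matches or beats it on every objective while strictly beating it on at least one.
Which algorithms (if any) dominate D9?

D6

D6: throughput 1518≥566, avg latency 117≤145, memory 19≤83, p99 latency 361≤472 — dominates D9.
Others (D1, D2, D3, D4, D5, D7, D8, D10) are each worse than D9 on at least one objective.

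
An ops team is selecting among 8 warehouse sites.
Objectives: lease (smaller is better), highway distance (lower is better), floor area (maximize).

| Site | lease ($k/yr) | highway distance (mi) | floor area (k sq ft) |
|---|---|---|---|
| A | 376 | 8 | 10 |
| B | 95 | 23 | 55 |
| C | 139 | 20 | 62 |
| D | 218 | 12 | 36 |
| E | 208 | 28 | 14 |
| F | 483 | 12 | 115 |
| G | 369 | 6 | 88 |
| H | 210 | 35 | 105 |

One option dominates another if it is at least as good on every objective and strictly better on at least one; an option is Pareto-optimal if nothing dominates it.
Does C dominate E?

C vs E: lease 139≤208, highway distance 20≤28, floor area 62≥14 — C is at least as good on every objective with at least one strict improvement.

Yes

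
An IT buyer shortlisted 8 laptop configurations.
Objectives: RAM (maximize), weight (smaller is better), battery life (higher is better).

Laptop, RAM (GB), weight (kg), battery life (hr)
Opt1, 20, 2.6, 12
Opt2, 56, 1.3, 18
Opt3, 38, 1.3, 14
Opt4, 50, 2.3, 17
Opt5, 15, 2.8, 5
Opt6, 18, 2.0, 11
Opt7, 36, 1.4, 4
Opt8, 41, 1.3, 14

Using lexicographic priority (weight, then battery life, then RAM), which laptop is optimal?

First minimize weight: best is 1.3, kept {Opt2, Opt3, Opt8}.
Then maximize battery life: best is 18, kept {Opt2}.

Opt2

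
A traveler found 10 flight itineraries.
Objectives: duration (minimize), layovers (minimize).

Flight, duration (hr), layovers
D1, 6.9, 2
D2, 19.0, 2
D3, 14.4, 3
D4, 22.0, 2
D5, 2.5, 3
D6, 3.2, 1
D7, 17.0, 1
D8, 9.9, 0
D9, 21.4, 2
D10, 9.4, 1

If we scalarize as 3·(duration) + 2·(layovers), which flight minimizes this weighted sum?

D6

D1: 3·6.9 + 2·2 = 24.7
D2: 3·19.0 + 2·2 = 61.0
D3: 3·14.4 + 2·3 = 49.2
D4: 3·22.0 + 2·2 = 70.0
D5: 3·2.5 + 2·3 = 13.5
D6: 3·3.2 + 2·1 = 11.6
D7: 3·17.0 + 2·1 = 53.0
D8: 3·9.9 + 2·0 = 29.7
D9: 3·21.4 + 2·2 = 68.2
D10: 3·9.4 + 2·1 = 30.2
Lowest: D6 at 11.6.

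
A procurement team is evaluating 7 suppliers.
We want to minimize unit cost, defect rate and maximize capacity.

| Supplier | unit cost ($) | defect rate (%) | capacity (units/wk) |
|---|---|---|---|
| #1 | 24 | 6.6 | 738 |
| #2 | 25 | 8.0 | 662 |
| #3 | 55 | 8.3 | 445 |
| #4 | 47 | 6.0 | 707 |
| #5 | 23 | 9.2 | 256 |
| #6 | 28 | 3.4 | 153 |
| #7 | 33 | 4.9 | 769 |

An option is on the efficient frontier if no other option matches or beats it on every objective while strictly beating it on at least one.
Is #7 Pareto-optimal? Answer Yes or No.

Yes

#1: worse on defect rate (6.6 vs 4.9).
#2: worse on defect rate (8.0 vs 4.9).
#3: worse on unit cost (55 vs 33).
#4: worse on unit cost (47 vs 33).
#5: worse on defect rate (9.2 vs 4.9).
#6: worse on capacity (153 vs 769).
No option is at least as good as #7 on every objective and strictly better on one.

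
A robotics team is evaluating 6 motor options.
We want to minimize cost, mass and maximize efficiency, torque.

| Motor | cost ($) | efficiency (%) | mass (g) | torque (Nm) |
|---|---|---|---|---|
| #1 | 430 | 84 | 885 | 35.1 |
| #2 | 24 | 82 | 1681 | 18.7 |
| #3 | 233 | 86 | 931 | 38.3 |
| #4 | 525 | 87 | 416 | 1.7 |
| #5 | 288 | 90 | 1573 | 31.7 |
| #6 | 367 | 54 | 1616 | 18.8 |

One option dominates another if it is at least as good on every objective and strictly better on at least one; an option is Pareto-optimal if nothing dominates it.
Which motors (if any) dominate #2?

none

#1: worse on cost (430 vs 24).
#3: worse on cost (233 vs 24).
#4: worse on cost (525 vs 24).
#5: worse on cost (288 vs 24).
#6: worse on cost (367 vs 24).
No option dominates #2.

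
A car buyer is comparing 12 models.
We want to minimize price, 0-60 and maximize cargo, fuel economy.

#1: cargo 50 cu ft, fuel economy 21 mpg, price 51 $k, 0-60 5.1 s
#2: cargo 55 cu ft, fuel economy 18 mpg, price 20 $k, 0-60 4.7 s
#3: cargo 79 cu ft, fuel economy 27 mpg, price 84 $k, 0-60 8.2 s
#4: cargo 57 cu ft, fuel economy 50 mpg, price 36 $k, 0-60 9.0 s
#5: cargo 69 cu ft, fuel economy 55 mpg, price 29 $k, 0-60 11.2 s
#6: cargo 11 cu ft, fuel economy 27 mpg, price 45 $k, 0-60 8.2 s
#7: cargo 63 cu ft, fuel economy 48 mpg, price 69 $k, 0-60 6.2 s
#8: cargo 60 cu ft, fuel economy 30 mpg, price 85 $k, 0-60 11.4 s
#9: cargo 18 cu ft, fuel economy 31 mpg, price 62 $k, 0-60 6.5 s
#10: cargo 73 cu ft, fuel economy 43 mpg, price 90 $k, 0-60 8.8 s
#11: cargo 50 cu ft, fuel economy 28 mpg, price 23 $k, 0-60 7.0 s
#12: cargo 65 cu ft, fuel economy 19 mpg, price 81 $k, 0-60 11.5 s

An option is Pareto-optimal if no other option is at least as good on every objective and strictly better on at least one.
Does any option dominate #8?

Yes

#5 vs #8: cargo 69≥60, fuel economy 55≥30, price 29≤85, 0-60 11.2≤11.4 — #5 is at least as good on every objective and strictly better on at least one, so #5 dominates #8.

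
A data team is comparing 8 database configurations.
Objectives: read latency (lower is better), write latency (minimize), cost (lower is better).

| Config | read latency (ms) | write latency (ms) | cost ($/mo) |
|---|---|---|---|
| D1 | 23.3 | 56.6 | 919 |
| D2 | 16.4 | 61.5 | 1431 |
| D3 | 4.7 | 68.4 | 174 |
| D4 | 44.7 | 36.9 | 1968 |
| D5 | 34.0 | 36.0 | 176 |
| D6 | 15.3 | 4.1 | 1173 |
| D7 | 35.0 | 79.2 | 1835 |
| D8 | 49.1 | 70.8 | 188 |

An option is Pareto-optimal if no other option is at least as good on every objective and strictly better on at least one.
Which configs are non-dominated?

D1: not dominated.
D2: dominated by D6 (read latency 15.3≤16.4, write latency 4.1≤61.5, cost 1173≤1431).
D3: not dominated (best read latency).
D4: dominated by D5 (read latency 34.0≤44.7, write latency 36.0≤36.9, cost 176≤1968).
D5: not dominated.
D6: not dominated (best write latency).
D7: dominated by D1 (read latency 23.3≤35.0, write latency 56.6≤79.2, cost 919≤1835).
D8: dominated by D3 (read latency 4.7≤49.1, write latency 68.4≤70.8, cost 174≤188).

D1, D3, D5, D6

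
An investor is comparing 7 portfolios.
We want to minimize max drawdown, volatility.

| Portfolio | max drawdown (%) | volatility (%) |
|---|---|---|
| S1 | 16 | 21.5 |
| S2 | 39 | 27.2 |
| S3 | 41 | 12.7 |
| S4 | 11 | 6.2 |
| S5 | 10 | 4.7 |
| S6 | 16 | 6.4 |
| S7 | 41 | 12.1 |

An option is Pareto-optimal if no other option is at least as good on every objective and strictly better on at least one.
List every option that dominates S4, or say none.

S5

S5: max drawdown 10≤11, volatility 4.7≤6.2 — dominates S4.
Others (S1, S2, S3, S6, S7) are each worse than S4 on at least one objective.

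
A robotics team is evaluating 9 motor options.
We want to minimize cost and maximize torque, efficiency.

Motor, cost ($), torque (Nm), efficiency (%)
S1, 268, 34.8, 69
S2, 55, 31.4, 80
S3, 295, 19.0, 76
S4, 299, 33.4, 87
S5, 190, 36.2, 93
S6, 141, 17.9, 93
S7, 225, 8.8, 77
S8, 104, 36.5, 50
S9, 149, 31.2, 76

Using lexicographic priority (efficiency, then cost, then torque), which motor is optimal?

S6

First maximize efficiency: best is 93, kept {S5, S6}.
Then minimize cost: best is 141, kept {S6}.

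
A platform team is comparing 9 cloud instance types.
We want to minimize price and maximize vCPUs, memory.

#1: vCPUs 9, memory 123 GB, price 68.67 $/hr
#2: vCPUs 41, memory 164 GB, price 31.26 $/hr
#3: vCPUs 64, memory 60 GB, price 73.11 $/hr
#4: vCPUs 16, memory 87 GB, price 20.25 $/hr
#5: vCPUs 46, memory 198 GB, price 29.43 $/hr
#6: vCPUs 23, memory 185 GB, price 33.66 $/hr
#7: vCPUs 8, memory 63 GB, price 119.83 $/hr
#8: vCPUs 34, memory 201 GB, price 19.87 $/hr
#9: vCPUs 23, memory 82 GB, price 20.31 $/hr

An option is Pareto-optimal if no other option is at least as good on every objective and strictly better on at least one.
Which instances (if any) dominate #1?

#2: vCPUs 41≥9, memory 164≥123, price 31.26≤68.67 — dominates #1.
#5: vCPUs 46≥9, memory 198≥123, price 29.43≤68.67 — dominates #1.
#6: vCPUs 23≥9, memory 185≥123, price 33.66≤68.67 — dominates #1.
#8: vCPUs 34≥9, memory 201≥123, price 19.87≤68.67 — dominates #1.
Others (#3, #4, #7, #9) are each worse than #1 on at least one objective.

#2, #5, #6, #8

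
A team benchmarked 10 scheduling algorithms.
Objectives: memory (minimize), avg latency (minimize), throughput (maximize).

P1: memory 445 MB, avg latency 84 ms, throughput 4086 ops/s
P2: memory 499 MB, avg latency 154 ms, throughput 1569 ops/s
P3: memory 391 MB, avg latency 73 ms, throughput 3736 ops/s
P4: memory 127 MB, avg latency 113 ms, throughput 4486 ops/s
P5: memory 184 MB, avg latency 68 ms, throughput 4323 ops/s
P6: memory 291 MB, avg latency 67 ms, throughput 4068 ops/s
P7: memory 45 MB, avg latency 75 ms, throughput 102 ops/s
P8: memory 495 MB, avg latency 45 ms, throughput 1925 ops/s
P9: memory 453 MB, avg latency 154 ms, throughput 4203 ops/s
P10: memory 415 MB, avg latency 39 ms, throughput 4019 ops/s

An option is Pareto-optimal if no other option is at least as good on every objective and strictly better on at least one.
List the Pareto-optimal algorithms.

P1: dominated by P5 (memory 184≤445, avg latency 68≤84, throughput 4323≥4086).
P2: dominated by P1 (memory 445≤499, avg latency 84≤154, throughput 4086≥1569).
P3: dominated by P5 (memory 184≤391, avg latency 68≤73, throughput 4323≥3736).
P4: not dominated (best throughput).
P5: not dominated.
P6: not dominated.
P7: not dominated (best memory).
P8: dominated by P10 (memory 415≤495, avg latency 39≤45, throughput 4019≥1925).
P9: dominated by P4 (memory 127≤453, avg latency 113≤154, throughput 4486≥4203).
P10: not dominated (best avg latency).

P4, P5, P6, P7, P10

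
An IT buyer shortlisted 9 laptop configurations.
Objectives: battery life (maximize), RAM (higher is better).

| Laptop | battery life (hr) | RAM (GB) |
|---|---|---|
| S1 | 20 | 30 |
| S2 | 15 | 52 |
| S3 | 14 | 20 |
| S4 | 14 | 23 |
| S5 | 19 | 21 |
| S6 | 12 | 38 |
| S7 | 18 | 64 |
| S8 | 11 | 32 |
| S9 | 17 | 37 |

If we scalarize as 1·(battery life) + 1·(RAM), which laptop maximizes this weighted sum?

S1: 1·20 + 1·30 = 50
S2: 1·15 + 1·52 = 67
S3: 1·14 + 1·20 = 34
S4: 1·14 + 1·23 = 37
S5: 1·19 + 1·21 = 40
S6: 1·12 + 1·38 = 50
S7: 1·18 + 1·64 = 82
S8: 1·11 + 1·32 = 43
S9: 1·17 + 1·37 = 54
Highest: S7 at 82.

S7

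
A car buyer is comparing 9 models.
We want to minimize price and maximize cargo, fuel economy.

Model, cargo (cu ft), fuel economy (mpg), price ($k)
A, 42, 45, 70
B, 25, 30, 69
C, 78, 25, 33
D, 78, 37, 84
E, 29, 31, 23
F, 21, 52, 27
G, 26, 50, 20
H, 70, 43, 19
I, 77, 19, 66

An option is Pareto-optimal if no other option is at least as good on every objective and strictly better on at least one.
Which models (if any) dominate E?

H: cargo 70≥29, fuel economy 43≥31, price 19≤23 — dominates E.
Others (A, B, C, D, F, G, I) are each worse than E on at least one objective.

H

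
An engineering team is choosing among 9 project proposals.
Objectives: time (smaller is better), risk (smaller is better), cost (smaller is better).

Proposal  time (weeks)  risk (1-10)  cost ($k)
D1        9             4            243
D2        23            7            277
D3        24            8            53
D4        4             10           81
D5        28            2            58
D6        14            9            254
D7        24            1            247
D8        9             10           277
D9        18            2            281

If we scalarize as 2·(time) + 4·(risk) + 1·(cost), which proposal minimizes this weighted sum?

D5

D1: 2·9 + 4·4 + 1·243 = 277
D2: 2·23 + 4·7 + 1·277 = 351
D3: 2·24 + 4·8 + 1·53 = 133
D4: 2·4 + 4·10 + 1·81 = 129
D5: 2·28 + 4·2 + 1·58 = 122
D6: 2·14 + 4·9 + 1·254 = 318
D7: 2·24 + 4·1 + 1·247 = 299
D8: 2·9 + 4·10 + 1·277 = 335
D9: 2·18 + 4·2 + 1·281 = 325
Lowest: D5 at 122.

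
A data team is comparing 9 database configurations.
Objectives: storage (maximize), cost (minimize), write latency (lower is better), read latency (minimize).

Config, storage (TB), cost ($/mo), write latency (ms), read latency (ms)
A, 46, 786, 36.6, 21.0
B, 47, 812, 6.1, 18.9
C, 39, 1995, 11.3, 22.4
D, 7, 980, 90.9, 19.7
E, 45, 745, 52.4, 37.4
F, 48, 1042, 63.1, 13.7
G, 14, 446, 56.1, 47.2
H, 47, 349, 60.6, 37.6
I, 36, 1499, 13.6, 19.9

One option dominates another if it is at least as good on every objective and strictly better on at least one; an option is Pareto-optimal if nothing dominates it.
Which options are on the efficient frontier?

A: not dominated.
B: not dominated (best write latency).
C: dominated by B (storage 47≥39, cost 812≤1995, write latency 6.1≤11.3, read latency 18.9≤22.4).
D: dominated by B (storage 47≥7, cost 812≤980, write latency 6.1≤90.9, read latency 18.9≤19.7).
E: not dominated.
F: not dominated (best storage).
G: not dominated.
H: not dominated (best cost).
I: dominated by B (storage 47≥36, cost 812≤1499, write latency 6.1≤13.6, read latency 18.9≤19.9).

A, B, E, F, G, H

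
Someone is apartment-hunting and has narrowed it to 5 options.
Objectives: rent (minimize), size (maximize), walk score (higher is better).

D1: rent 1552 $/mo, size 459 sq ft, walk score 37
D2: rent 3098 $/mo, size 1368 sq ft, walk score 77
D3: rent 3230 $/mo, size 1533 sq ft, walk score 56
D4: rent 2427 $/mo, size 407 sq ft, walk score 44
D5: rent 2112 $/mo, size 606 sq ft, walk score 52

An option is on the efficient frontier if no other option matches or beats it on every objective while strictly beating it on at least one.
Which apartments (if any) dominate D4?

D5: rent 2112≤2427, size 606≥407, walk score 52≥44 — dominates D4.
Others (D1, D2, D3) are each worse than D4 on at least one objective.

D5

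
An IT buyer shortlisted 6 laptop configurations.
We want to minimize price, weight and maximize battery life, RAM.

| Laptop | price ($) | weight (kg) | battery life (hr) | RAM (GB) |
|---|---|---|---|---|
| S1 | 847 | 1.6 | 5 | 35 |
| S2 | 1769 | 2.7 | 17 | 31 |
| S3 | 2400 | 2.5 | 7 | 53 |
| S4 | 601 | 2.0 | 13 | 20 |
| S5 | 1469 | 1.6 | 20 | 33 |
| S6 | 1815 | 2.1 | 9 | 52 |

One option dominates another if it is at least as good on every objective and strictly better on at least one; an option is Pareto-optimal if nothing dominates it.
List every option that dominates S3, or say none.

none

S1: worse on battery life (5 vs 7).
S2: worse on weight (2.7 vs 2.5).
S4: worse on RAM (20 vs 53).
S5: worse on RAM (33 vs 53).
S6: worse on RAM (52 vs 53).
No option dominates S3.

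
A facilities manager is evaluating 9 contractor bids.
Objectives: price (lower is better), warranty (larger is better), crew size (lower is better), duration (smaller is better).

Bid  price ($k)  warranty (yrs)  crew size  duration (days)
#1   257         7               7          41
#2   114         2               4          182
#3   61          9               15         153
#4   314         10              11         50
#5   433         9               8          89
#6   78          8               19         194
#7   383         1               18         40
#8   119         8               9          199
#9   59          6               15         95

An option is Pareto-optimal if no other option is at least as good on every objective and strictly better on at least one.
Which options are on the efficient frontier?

#1, #2, #3, #4, #5, #7, #8, #9

#1: not dominated.
#2: not dominated (best crew size).
#3: not dominated.
#4: not dominated (best warranty).
#5: not dominated.
#6: dominated by #3 (price 61≤78, warranty 9≥8, crew size 15≤19, duration 153≤194).
#7: not dominated (best duration).
#8: not dominated.
#9: not dominated (best price).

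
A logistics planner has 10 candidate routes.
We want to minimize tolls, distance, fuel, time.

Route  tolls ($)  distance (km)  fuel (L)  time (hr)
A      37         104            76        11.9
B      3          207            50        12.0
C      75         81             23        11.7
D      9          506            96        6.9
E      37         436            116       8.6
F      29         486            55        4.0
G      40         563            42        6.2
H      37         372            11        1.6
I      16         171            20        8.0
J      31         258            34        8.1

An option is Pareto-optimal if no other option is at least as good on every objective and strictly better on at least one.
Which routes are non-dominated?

A, B, C, D, F, H, I

A: not dominated.
B: not dominated (best tolls).
C: not dominated (best distance).
D: not dominated.
E: dominated by H (tolls 37≤37, distance 372≤436, fuel 11≤116, time 1.6≤8.6).
F: not dominated.
G: dominated by H (tolls 37≤40, distance 372≤563, fuel 11≤42, time 1.6≤6.2).
H: not dominated (best fuel).
I: not dominated.
J: dominated by I (tolls 16≤31, distance 171≤258, fuel 20≤34, time 8.0≤8.1).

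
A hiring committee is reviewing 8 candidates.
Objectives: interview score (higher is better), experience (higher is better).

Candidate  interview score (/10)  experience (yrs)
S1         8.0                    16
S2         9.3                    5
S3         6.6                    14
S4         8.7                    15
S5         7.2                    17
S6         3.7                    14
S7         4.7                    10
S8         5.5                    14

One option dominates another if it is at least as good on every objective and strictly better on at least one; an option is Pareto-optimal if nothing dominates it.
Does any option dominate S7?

S1 vs S7: interview score 8.0≥4.7, experience 16≥10 — S1 is at least as good on every objective and strictly better on at least one, so S1 dominates S7.

Yes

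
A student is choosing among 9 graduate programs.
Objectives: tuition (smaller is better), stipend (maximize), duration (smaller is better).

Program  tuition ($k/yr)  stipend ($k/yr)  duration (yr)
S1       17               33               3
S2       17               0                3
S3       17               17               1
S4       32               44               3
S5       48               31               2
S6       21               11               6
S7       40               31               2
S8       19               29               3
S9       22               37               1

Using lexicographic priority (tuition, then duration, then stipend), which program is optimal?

First minimize tuition: best is 17, kept {S1, S2, S3}.
Then minimize duration: best is 1, kept {S3}.

S3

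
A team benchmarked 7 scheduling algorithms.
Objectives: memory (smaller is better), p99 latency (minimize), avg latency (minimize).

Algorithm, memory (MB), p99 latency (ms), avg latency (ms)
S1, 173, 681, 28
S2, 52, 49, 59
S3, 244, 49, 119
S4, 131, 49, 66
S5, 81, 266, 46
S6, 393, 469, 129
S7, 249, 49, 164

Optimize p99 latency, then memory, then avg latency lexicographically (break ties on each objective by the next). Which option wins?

First minimize p99 latency: best is 49, kept {S2, S3, S4, S7}.
Then minimize memory: best is 52, kept {S2}.

S2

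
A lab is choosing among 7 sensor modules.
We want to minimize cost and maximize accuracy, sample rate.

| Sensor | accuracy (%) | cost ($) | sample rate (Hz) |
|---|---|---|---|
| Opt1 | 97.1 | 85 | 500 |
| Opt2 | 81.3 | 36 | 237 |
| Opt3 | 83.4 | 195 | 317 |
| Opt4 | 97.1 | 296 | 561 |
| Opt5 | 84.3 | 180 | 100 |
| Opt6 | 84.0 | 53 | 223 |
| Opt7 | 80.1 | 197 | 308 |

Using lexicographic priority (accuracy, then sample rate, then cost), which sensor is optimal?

Opt4

First maximize accuracy: best is 97.1, kept {Opt1, Opt4}.
Then maximize sample rate: best is 561, kept {Opt4}.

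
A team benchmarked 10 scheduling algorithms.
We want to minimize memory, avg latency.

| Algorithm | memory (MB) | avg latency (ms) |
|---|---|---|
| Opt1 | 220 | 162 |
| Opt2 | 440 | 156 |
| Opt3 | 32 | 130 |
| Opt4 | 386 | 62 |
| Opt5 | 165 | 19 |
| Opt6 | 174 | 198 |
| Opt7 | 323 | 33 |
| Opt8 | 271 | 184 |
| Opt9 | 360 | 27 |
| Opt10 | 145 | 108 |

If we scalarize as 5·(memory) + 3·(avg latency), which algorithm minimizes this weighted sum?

Opt1: 5·220 + 3·162 = 1586
Opt2: 5·440 + 3·156 = 2668
Opt3: 5·32 + 3·130 = 550
Opt4: 5·386 + 3·62 = 2116
Opt5: 5·165 + 3·19 = 882
Opt6: 5·174 + 3·198 = 1464
Opt7: 5·323 + 3·33 = 1714
Opt8: 5·271 + 3·184 = 1907
Opt9: 5·360 + 3·27 = 1881
Opt10: 5·145 + 3·108 = 1049
Lowest: Opt3 at 550.

Opt3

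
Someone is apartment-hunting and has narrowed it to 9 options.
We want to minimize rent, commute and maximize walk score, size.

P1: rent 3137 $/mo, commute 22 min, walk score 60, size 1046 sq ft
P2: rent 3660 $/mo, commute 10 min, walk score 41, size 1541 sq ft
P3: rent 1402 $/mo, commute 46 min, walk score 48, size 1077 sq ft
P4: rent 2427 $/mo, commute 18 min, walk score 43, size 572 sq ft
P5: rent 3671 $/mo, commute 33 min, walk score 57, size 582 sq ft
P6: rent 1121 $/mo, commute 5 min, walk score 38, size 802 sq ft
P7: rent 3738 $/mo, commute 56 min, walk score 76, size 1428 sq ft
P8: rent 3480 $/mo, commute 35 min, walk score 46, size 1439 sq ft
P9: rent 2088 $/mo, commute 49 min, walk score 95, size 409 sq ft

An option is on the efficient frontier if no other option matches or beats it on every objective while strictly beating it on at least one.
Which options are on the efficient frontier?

P1: not dominated.
P2: not dominated (best size).
P3: not dominated.
P4: not dominated.
P5: dominated by P1 (rent 3137≤3671, commute 22≤33, walk score 60≥57, size 1046≥582).
P6: not dominated (best rent).
P7: not dominated.
P8: not dominated.
P9: not dominated (best walk score).

P1, P2, P3, P4, P6, P7, P8, P9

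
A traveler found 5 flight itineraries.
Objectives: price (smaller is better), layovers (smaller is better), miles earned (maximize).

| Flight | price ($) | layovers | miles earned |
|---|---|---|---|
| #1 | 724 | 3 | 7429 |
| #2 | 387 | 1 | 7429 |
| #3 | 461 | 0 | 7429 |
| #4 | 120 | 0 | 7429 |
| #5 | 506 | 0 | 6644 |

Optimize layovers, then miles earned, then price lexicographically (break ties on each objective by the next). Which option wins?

#4

First minimize layovers: best is 0, kept {#3, #4, #5}.
Then maximize miles earned: best is 7429, kept {#3, #4}.
Then minimize price: best is 120, kept {#4}.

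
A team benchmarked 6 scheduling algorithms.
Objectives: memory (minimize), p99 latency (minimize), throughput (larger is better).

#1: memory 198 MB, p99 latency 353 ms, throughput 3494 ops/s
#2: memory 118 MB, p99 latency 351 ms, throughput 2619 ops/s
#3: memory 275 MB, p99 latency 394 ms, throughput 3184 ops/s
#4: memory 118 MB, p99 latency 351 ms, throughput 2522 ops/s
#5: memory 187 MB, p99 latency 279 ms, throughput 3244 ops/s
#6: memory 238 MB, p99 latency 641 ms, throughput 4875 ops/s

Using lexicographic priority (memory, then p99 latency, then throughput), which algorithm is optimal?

#2

First minimize memory: best is 118, kept {#2, #4}.
Then minimize p99 latency: best is 351, kept {#2, #4}.
Then maximize throughput: best is 2619, kept {#2}.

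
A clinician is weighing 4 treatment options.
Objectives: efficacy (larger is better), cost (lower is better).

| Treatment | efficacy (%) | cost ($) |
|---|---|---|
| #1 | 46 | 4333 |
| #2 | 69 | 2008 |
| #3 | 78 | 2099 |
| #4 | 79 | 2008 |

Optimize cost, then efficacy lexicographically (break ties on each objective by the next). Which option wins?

#4

First minimize cost: best is 2008, kept {#2, #4}.
Then maximize efficacy: best is 79, kept {#4}.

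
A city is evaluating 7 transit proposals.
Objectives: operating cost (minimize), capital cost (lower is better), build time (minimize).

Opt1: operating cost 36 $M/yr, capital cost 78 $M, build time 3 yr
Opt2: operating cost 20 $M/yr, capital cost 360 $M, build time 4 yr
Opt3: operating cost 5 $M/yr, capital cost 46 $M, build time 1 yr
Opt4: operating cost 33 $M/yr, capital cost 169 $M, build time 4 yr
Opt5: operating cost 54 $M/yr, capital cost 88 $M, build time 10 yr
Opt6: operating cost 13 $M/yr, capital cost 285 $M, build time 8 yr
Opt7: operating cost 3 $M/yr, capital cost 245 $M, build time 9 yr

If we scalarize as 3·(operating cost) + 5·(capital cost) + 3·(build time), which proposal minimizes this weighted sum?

Opt1: 3·36 + 5·78 + 3·3 = 507
Opt2: 3·20 + 5·360 + 3·4 = 1872
Opt3: 3·5 + 5·46 + 3·1 = 248
Opt4: 3·33 + 5·169 + 3·4 = 956
Opt5: 3·54 + 5·88 + 3·10 = 632
Opt6: 3·13 + 5·285 + 3·8 = 1488
Opt7: 3·3 + 5·245 + 3·9 = 1261
Lowest: Opt3 at 248.

Opt3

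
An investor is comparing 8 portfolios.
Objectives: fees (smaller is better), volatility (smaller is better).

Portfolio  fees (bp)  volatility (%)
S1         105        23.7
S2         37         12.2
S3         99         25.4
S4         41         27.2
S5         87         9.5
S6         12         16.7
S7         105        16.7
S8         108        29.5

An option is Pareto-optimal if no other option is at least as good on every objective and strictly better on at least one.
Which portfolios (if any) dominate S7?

S2, S5, S6

S2: fees 37≤105, volatility 12.2≤16.7 — dominates S7.
S5: fees 87≤105, volatility 9.5≤16.7 — dominates S7.
S6: fees 12≤105, volatility 16.7≤16.7 — dominates S7.
Others (S1, S3, S4, S8) are each worse than S7 on at least one objective.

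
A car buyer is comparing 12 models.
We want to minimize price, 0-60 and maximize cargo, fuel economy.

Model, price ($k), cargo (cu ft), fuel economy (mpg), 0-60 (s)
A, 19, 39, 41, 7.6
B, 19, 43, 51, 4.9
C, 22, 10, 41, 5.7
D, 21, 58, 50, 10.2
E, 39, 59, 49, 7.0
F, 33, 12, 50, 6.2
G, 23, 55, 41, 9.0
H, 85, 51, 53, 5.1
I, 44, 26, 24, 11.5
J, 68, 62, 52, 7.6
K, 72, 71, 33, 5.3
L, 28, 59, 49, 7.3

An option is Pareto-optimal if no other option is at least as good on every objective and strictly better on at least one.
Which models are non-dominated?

B, D, E, G, H, J, K, L

A: dominated by B (price 19≤19, cargo 43≥39, fuel economy 51≥41, 0-60 4.9≤7.6).
B: not dominated (best 0-60).
C: dominated by B (price 19≤22, cargo 43≥10, fuel economy 51≥41, 0-60 4.9≤5.7).
D: not dominated.
E: not dominated.
F: dominated by B (price 19≤33, cargo 43≥12, fuel economy 51≥50, 0-60 4.9≤6.2).
G: not dominated.
H: not dominated (best fuel economy).
I: dominated by A (price 19≤44, cargo 39≥26, fuel economy 41≥24, 0-60 7.6≤11.5).
J: not dominated.
K: not dominated (best cargo).
L: not dominated.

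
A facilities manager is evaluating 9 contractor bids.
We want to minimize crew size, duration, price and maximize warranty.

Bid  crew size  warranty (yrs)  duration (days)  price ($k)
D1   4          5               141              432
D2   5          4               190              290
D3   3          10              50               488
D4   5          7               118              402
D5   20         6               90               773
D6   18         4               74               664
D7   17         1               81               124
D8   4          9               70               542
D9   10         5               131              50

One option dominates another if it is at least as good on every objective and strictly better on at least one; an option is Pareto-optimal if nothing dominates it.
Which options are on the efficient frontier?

D1: not dominated.
D2: not dominated.
D3: not dominated (best crew size).
D4: not dominated.
D5: dominated by D3 (crew size 3≤20, warranty 10≥6, duration 50≤90, price 488≤773).
D6: dominated by D3 (crew size 3≤18, warranty 10≥4, duration 50≤74, price 488≤664).
D7: not dominated.
D8: dominated by D3 (crew size 3≤4, warranty 10≥9, duration 50≤70, price 488≤542).
D9: not dominated (best price).

D1, D2, D3, D4, D7, D9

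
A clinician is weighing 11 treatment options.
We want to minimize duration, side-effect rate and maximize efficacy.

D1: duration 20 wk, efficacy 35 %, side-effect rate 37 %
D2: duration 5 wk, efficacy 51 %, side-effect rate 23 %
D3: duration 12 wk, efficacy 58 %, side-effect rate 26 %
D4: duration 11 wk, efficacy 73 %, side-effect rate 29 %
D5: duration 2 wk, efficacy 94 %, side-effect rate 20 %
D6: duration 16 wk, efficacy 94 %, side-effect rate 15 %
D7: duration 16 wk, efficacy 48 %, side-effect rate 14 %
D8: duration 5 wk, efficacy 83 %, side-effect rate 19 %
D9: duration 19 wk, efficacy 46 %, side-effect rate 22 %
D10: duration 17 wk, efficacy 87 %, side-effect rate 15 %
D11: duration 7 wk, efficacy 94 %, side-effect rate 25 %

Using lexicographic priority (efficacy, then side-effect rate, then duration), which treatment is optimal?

D6

First maximize efficacy: best is 94, kept {D5, D6, D11}.
Then minimize side-effect rate: best is 15, kept {D6}.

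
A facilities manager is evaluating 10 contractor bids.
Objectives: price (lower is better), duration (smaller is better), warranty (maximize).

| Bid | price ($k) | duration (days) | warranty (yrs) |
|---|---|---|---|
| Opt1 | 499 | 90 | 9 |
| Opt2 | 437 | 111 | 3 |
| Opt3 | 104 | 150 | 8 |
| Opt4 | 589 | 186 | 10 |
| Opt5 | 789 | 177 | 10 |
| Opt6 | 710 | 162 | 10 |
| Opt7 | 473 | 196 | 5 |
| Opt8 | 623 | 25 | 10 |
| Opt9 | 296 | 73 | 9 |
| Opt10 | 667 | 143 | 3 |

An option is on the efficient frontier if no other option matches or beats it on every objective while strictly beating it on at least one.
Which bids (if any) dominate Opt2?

Opt9

Opt9: price 296≤437, duration 73≤111, warranty 9≥3 — dominates Opt2.
Others (Opt1, Opt3, Opt4, Opt5, Opt6, Opt7, Opt8, Opt10) are each worse than Opt2 on at least one objective.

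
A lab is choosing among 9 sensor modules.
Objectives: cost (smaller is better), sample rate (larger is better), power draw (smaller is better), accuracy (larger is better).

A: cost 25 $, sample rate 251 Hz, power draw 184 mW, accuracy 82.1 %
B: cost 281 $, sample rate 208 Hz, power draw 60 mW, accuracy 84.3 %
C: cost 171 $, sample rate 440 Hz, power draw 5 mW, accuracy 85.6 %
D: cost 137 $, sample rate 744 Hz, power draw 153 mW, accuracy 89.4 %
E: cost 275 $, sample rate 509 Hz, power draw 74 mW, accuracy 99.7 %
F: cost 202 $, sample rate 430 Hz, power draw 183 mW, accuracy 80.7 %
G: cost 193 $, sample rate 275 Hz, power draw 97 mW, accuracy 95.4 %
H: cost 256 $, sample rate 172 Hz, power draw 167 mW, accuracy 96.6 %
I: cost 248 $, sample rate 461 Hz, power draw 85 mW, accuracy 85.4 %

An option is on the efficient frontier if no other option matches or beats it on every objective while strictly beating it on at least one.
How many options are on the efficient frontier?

A: not dominated (best cost).
B: dominated by C (cost 171≤281, sample rate 440≥208, power draw 5≤60, accuracy 85.6≥84.3).
C: not dominated (best power draw).
D: not dominated (best sample rate).
E: not dominated (best accuracy).
F: dominated by C (cost 171≤202, sample rate 440≥430, power draw 5≤183, accuracy 85.6≥80.7).
G: not dominated.
H: not dominated.
I: not dominated.
Pareto-optimal: A, C, D, E, G, H, I → 7.

7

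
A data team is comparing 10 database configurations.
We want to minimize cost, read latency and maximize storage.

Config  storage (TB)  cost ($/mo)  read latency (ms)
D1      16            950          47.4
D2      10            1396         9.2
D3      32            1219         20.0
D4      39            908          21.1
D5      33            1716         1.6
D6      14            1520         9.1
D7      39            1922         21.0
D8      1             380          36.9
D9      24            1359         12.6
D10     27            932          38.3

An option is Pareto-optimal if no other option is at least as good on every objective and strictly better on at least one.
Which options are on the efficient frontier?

D1: dominated by D4 (storage 39≥16, cost 908≤950, read latency 21.1≤47.4).
D2: not dominated.
D3: not dominated.
D4: not dominated.
D5: not dominated (best read latency).
D6: not dominated.
D7: not dominated.
D8: not dominated (best cost).
D9: not dominated.
D10: dominated by D4 (storage 39≥27, cost 908≤932, read latency 21.1≤38.3).

D2, D3, D4, D5, D6, D7, D8, D9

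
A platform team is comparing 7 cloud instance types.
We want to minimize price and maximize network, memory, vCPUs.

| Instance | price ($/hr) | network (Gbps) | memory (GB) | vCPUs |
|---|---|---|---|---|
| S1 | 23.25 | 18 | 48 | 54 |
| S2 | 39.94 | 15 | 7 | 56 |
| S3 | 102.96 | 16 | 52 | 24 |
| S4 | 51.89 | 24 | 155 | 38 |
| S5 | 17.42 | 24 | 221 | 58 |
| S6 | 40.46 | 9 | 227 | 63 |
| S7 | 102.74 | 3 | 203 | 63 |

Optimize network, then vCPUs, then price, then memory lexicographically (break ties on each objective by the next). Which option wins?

S5

First maximize network: best is 24, kept {S4, S5}.
Then maximize vCPUs: best is 58, kept {S5}.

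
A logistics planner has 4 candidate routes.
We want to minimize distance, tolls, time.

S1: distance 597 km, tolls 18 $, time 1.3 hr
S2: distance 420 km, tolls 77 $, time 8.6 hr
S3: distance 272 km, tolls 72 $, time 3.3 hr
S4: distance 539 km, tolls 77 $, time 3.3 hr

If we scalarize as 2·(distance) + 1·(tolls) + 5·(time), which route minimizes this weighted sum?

S3

S1: 2·597 + 1·18 + 5·1.3 = 1218.5
S2: 2·420 + 1·77 + 5·8.6 = 960.0
S3: 2·272 + 1·72 + 5·3.3 = 632.5
S4: 2·539 + 1·77 + 5·3.3 = 1171.5
Lowest: S3 at 632.5.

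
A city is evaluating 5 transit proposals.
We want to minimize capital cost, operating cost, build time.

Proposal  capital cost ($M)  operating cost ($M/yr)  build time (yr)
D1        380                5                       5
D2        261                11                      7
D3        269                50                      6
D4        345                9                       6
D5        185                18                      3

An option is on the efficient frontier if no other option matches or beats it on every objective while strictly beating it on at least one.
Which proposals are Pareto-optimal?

D1, D2, D4, D5

D1: not dominated (best operating cost).
D2: not dominated.
D3: dominated by D5 (capital cost 185≤269, operating cost 18≤50, build time 3≤6).
D4: not dominated.
D5: not dominated (best capital cost).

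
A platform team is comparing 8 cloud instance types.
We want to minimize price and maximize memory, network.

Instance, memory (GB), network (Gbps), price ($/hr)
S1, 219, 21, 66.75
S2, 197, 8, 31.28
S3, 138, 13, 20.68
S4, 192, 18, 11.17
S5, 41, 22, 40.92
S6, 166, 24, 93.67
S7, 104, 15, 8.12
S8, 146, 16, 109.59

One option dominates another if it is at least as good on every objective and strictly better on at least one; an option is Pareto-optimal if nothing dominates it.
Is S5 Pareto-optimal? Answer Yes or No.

S1: worse on network (21 vs 22).
S2: worse on network (8 vs 22).
S3: worse on network (13 vs 22).
S4: worse on network (18 vs 22).
S6: worse on price (93.67 vs 40.92).
S7: worse on network (15 vs 22).
S8: worse on network (16 vs 22).
No option is at least as good as S5 on every objective and strictly better on one.

Yes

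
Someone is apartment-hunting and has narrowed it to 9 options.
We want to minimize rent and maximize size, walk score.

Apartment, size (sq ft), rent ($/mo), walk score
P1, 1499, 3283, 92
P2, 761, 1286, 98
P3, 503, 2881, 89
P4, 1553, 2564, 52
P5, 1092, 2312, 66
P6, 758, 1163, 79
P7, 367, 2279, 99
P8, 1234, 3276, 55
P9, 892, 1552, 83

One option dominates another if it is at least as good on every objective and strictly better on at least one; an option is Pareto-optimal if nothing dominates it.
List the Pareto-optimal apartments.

P1: not dominated.
P2: not dominated.
P3: dominated by P2 (size 761≥503, rent 1286≤2881, walk score 98≥89).
P4: not dominated (best size).
P5: not dominated.
P6: not dominated (best rent).
P7: not dominated (best walk score).
P8: not dominated.
P9: not dominated.

P1, P2, P4, P5, P6, P7, P8, P9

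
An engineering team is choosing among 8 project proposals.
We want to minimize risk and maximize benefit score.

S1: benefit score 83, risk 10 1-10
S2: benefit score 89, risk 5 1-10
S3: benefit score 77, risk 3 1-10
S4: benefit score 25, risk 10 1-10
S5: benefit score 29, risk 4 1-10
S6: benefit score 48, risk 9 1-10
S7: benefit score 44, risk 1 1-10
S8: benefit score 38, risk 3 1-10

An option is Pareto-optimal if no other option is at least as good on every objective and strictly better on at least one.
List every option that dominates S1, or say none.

S2

S2: benefit score 89≥83, risk 5≤10 — dominates S1.
Others (S3, S4, S5, S6, S7, S8) are each worse than S1 on at least one objective.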